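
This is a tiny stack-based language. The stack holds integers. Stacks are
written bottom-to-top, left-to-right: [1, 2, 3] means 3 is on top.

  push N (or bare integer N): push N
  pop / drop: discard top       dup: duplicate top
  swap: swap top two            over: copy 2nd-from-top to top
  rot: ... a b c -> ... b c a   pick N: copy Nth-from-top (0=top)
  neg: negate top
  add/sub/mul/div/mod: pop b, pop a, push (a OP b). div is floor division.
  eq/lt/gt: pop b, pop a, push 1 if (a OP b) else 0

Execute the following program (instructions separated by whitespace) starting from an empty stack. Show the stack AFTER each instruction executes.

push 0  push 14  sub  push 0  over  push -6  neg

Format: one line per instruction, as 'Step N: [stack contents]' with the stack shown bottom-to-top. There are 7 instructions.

Step 1: [0]
Step 2: [0, 14]
Step 3: [-14]
Step 4: [-14, 0]
Step 5: [-14, 0, -14]
Step 6: [-14, 0, -14, -6]
Step 7: [-14, 0, -14, 6]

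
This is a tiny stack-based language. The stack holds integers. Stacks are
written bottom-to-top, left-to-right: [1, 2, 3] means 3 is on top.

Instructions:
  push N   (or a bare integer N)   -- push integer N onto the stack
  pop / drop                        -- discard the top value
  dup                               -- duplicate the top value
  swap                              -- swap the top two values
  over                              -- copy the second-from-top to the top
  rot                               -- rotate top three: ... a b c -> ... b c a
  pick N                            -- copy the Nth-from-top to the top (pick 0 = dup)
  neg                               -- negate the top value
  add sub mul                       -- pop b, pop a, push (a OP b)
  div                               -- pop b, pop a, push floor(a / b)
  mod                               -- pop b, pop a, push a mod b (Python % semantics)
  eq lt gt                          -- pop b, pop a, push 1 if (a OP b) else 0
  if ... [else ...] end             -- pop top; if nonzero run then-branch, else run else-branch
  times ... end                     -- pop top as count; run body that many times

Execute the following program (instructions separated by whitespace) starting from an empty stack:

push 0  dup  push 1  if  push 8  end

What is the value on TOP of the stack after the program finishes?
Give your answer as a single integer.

After 'push 0': [0]
After 'dup': [0, 0]
After 'push 1': [0, 0, 1]
After 'if': [0, 0]
After 'push 8': [0, 0, 8]

Answer: 8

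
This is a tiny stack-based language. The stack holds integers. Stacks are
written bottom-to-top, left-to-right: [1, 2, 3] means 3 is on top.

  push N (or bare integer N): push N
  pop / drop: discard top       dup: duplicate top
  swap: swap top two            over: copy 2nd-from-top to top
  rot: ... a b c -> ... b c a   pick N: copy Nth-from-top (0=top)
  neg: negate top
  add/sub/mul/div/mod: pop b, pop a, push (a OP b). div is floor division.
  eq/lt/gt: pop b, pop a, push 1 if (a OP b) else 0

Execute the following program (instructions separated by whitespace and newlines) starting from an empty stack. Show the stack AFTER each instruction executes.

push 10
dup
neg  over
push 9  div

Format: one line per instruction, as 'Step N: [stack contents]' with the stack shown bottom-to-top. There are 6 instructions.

Step 1: [10]
Step 2: [10, 10]
Step 3: [10, -10]
Step 4: [10, -10, 10]
Step 5: [10, -10, 10, 9]
Step 6: [10, -10, 1]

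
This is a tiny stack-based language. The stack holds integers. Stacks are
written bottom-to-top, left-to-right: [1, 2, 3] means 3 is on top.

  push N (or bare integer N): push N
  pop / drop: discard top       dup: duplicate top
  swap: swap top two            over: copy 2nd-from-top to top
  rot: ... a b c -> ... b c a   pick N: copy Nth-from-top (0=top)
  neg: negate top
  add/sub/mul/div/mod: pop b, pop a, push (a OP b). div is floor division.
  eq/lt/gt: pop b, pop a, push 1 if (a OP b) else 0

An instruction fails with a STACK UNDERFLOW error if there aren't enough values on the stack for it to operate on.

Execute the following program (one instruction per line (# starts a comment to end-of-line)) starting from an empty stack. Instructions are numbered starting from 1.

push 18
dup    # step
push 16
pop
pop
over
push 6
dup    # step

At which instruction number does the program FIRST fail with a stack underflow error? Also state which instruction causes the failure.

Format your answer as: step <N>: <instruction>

Step 1 ('push 18'): stack = [18], depth = 1
Step 2 ('dup'): stack = [18, 18], depth = 2
Step 3 ('push 16'): stack = [18, 18, 16], depth = 3
Step 4 ('pop'): stack = [18, 18], depth = 2
Step 5 ('pop'): stack = [18], depth = 1
Step 6 ('over'): needs 2 value(s) but depth is 1 — STACK UNDERFLOW

Answer: step 6: over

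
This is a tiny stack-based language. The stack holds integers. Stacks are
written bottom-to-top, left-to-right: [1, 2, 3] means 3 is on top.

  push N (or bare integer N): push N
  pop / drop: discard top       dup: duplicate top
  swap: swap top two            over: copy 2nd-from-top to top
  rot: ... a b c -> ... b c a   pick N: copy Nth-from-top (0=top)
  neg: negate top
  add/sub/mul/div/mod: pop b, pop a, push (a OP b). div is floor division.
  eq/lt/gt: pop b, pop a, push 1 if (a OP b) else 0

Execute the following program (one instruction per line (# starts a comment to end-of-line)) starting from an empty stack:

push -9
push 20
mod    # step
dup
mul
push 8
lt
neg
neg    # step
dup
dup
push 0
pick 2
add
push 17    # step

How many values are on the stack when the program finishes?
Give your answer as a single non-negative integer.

After 'push -9': stack = [-9] (depth 1)
After 'push 20': stack = [-9, 20] (depth 2)
After 'mod': stack = [11] (depth 1)
After 'dup': stack = [11, 11] (depth 2)
After 'mul': stack = [121] (depth 1)
After 'push 8': stack = [121, 8] (depth 2)
After 'lt': stack = [0] (depth 1)
After 'neg': stack = [0] (depth 1)
After 'neg': stack = [0] (depth 1)
After 'dup': stack = [0, 0] (depth 2)
After 'dup': stack = [0, 0, 0] (depth 3)
After 'push 0': stack = [0, 0, 0, 0] (depth 4)
After 'pick 2': stack = [0, 0, 0, 0, 0] (depth 5)
After 'add': stack = [0, 0, 0, 0] (depth 4)
After 'push 17': stack = [0, 0, 0, 0, 17] (depth 5)

Answer: 5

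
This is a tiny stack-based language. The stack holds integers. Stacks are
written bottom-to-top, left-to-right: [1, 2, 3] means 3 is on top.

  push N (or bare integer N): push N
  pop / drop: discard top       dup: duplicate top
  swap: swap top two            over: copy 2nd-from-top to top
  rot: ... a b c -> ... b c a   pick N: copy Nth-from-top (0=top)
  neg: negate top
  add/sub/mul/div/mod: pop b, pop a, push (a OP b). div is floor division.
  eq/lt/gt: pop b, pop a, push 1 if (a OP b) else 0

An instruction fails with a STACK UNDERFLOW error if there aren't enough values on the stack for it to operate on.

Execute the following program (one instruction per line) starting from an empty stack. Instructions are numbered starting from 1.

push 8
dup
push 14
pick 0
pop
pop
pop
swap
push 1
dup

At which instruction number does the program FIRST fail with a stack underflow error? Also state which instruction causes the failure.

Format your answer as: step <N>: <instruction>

Answer: step 8: swap

Derivation:
Step 1 ('push 8'): stack = [8], depth = 1
Step 2 ('dup'): stack = [8, 8], depth = 2
Step 3 ('push 14'): stack = [8, 8, 14], depth = 3
Step 4 ('pick 0'): stack = [8, 8, 14, 14], depth = 4
Step 5 ('pop'): stack = [8, 8, 14], depth = 3
Step 6 ('pop'): stack = [8, 8], depth = 2
Step 7 ('pop'): stack = [8], depth = 1
Step 8 ('swap'): needs 2 value(s) but depth is 1 — STACK UNDERFLOW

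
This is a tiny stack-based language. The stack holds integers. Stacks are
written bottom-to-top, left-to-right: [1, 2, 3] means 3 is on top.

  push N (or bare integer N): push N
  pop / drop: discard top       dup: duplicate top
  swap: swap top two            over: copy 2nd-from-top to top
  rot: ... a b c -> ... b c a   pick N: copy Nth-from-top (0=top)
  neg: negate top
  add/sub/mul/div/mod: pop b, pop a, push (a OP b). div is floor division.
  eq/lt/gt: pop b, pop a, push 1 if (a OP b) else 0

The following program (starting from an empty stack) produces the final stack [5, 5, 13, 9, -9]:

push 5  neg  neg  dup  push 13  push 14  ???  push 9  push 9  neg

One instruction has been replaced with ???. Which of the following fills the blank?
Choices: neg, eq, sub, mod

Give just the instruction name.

Answer: mod

Derivation:
Stack before ???: [5, 5, 13, 14]
Stack after ???:  [5, 5, 13]
Checking each choice:
  neg: produces [5, 5, 13, -14, 9, -9]
  eq: produces [5, 5, 0, 9, -9]
  sub: produces [5, 5, -1, 9, -9]
  mod: MATCH


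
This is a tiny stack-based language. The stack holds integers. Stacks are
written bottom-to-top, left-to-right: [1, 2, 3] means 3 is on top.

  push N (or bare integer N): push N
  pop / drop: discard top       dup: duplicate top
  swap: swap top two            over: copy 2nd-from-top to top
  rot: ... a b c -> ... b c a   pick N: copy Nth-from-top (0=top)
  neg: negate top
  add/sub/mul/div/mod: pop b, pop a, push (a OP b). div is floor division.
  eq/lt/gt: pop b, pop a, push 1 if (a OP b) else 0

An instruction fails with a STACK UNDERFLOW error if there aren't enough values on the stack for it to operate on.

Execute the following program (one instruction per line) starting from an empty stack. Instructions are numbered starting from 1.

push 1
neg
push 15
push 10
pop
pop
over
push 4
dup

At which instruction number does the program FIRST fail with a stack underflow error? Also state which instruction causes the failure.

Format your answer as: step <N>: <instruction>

Step 1 ('push 1'): stack = [1], depth = 1
Step 2 ('neg'): stack = [-1], depth = 1
Step 3 ('push 15'): stack = [-1, 15], depth = 2
Step 4 ('push 10'): stack = [-1, 15, 10], depth = 3
Step 5 ('pop'): stack = [-1, 15], depth = 2
Step 6 ('pop'): stack = [-1], depth = 1
Step 7 ('over'): needs 2 value(s) but depth is 1 — STACK UNDERFLOW

Answer: step 7: over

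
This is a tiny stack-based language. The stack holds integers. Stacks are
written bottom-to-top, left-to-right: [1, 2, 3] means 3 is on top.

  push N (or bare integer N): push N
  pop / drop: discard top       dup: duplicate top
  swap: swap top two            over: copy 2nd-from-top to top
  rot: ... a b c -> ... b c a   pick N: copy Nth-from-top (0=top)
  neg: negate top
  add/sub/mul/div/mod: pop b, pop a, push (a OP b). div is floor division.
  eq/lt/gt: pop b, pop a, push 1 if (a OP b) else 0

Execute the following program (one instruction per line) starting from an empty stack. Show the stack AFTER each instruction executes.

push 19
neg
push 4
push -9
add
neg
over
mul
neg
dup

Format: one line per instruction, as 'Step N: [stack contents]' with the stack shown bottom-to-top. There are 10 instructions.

Step 1: [19]
Step 2: [-19]
Step 3: [-19, 4]
Step 4: [-19, 4, -9]
Step 5: [-19, -5]
Step 6: [-19, 5]
Step 7: [-19, 5, -19]
Step 8: [-19, -95]
Step 9: [-19, 95]
Step 10: [-19, 95, 95]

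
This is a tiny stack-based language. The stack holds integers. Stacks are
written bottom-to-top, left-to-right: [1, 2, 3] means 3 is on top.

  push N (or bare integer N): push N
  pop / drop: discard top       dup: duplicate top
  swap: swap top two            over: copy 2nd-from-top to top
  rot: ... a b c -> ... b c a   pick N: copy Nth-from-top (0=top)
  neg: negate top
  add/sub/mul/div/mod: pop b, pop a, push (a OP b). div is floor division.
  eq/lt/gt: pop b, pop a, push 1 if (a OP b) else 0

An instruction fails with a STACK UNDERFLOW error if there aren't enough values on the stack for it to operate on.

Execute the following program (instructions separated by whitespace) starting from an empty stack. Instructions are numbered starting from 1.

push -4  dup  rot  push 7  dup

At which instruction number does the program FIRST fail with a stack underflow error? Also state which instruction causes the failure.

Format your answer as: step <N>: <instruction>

Step 1 ('push -4'): stack = [-4], depth = 1
Step 2 ('dup'): stack = [-4, -4], depth = 2
Step 3 ('rot'): needs 3 value(s) but depth is 2 — STACK UNDERFLOW

Answer: step 3: rot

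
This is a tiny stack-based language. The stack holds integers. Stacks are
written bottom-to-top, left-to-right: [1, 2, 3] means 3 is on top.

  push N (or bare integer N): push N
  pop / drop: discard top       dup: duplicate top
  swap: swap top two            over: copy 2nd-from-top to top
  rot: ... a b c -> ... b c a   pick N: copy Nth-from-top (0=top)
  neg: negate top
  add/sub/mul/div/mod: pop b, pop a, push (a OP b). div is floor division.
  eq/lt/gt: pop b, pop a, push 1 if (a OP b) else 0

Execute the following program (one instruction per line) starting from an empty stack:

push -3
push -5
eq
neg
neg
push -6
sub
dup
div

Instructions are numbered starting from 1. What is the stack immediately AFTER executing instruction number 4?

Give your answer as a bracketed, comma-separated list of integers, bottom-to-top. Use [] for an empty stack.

Step 1 ('push -3'): [-3]
Step 2 ('push -5'): [-3, -5]
Step 3 ('eq'): [0]
Step 4 ('neg'): [0]

Answer: [0]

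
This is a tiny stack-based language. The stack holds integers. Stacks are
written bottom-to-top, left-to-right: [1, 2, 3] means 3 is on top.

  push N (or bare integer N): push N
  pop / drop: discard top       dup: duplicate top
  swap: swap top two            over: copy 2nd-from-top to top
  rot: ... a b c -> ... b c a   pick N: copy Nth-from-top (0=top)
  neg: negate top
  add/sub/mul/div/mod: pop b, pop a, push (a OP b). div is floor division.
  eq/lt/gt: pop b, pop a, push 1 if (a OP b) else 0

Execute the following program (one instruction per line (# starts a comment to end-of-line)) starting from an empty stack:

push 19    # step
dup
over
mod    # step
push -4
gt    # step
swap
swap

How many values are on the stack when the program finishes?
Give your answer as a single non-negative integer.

Answer: 2

Derivation:
After 'push 19': stack = [19] (depth 1)
After 'dup': stack = [19, 19] (depth 2)
After 'over': stack = [19, 19, 19] (depth 3)
After 'mod': stack = [19, 0] (depth 2)
After 'push -4': stack = [19, 0, -4] (depth 3)
After 'gt': stack = [19, 1] (depth 2)
After 'swap': stack = [1, 19] (depth 2)
After 'swap': stack = [19, 1] (depth 2)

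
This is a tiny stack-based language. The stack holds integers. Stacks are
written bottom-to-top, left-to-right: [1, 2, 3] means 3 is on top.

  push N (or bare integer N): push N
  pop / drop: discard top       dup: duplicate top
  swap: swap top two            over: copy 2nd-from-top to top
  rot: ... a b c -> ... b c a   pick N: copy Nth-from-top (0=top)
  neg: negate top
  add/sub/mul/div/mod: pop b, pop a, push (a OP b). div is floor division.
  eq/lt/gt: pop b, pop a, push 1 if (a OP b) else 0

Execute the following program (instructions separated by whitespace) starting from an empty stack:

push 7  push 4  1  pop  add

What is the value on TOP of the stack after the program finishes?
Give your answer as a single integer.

After 'push 7': [7]
After 'push 4': [7, 4]
After 'push 1': [7, 4, 1]
After 'pop': [7, 4]
After 'add': [11]

Answer: 11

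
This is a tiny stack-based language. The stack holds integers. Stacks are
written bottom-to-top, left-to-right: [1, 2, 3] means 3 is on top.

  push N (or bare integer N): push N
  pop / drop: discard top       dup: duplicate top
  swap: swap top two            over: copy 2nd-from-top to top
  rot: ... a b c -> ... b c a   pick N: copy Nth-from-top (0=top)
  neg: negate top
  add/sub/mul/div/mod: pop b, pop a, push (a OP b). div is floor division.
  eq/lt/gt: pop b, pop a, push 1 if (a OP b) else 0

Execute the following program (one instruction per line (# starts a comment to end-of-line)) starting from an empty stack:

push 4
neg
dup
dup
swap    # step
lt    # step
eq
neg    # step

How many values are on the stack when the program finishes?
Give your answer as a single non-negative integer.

Answer: 1

Derivation:
After 'push 4': stack = [4] (depth 1)
After 'neg': stack = [-4] (depth 1)
After 'dup': stack = [-4, -4] (depth 2)
After 'dup': stack = [-4, -4, -4] (depth 3)
After 'swap': stack = [-4, -4, -4] (depth 3)
After 'lt': stack = [-4, 0] (depth 2)
After 'eq': stack = [0] (depth 1)
After 'neg': stack = [0] (depth 1)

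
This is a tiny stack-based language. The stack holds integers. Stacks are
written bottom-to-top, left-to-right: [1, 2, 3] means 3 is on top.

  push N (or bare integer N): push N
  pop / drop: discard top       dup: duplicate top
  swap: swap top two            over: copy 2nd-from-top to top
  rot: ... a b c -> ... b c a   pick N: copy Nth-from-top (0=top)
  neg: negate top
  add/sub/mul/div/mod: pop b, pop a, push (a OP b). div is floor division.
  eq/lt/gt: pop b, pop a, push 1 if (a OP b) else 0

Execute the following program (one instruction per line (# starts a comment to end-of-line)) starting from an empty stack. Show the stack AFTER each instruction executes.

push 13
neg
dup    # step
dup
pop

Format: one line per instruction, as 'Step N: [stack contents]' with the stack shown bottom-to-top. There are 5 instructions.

Step 1: [13]
Step 2: [-13]
Step 3: [-13, -13]
Step 4: [-13, -13, -13]
Step 5: [-13, -13]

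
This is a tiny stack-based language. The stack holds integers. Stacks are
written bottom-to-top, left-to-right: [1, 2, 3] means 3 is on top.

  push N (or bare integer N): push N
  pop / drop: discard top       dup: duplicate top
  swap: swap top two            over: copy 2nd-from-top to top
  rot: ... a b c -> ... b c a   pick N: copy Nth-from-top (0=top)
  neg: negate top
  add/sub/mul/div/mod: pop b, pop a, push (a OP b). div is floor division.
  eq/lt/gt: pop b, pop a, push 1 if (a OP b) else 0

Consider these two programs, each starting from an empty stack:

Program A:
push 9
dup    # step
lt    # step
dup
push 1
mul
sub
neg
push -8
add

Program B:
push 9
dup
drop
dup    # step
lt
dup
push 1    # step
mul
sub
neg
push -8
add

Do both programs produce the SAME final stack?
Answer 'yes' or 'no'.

Answer: yes

Derivation:
Program A trace:
  After 'push 9': [9]
  After 'dup': [9, 9]
  After 'lt': [0]
  After 'dup': [0, 0]
  After 'push 1': [0, 0, 1]
  After 'mul': [0, 0]
  After 'sub': [0]
  After 'neg': [0]
  After 'push -8': [0, -8]
  After 'add': [-8]
Program A final stack: [-8]

Program B trace:
  After 'push 9': [9]
  After 'dup': [9, 9]
  After 'drop': [9]
  After 'dup': [9, 9]
  After 'lt': [0]
  After 'dup': [0, 0]
  After 'push 1': [0, 0, 1]
  After 'mul': [0, 0]
  After 'sub': [0]
  After 'neg': [0]
  After 'push -8': [0, -8]
  After 'add': [-8]
Program B final stack: [-8]
Same: yes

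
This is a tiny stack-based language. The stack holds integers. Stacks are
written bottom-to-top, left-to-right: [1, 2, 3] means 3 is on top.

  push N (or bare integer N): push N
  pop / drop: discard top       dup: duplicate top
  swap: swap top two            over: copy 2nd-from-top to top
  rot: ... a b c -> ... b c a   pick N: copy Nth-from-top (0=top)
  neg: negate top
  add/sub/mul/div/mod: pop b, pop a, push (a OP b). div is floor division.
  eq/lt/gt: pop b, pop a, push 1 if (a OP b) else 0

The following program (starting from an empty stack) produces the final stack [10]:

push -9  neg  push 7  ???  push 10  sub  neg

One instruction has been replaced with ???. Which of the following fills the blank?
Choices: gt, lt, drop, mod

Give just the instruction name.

Answer: lt

Derivation:
Stack before ???: [9, 7]
Stack after ???:  [0]
Checking each choice:
  gt: produces [9]
  lt: MATCH
  drop: produces [1]
  mod: produces [8]


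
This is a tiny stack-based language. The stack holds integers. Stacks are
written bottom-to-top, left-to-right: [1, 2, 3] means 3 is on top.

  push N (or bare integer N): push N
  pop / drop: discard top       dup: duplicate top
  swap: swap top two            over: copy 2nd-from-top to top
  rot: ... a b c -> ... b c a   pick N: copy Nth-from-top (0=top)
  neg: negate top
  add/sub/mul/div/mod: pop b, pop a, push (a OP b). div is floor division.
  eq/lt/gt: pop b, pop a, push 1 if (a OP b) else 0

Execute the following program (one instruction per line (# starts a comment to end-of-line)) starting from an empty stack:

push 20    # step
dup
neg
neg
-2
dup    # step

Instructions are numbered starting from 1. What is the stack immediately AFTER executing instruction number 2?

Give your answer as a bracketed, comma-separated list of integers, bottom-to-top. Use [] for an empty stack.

Step 1 ('push 20'): [20]
Step 2 ('dup'): [20, 20]

Answer: [20, 20]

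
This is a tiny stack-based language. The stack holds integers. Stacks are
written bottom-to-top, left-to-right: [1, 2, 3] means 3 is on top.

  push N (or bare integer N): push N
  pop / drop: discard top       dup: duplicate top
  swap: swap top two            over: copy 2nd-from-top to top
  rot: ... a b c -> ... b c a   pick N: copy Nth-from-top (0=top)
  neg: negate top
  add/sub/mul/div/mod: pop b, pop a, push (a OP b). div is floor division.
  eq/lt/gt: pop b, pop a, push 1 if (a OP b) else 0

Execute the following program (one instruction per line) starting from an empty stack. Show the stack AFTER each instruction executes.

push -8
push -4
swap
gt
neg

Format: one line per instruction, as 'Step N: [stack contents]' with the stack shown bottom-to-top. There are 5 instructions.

Step 1: [-8]
Step 2: [-8, -4]
Step 3: [-4, -8]
Step 4: [1]
Step 5: [-1]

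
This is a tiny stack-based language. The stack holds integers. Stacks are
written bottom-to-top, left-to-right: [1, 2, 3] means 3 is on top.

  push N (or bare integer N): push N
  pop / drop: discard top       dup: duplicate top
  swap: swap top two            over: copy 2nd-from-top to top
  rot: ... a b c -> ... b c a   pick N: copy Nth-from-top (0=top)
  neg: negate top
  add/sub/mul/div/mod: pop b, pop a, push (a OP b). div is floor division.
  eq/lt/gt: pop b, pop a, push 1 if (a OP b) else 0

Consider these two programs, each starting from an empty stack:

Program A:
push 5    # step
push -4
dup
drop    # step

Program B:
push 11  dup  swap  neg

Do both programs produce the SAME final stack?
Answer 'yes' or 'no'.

Answer: no

Derivation:
Program A trace:
  After 'push 5': [5]
  After 'push -4': [5, -4]
  After 'dup': [5, -4, -4]
  After 'drop': [5, -4]
Program A final stack: [5, -4]

Program B trace:
  After 'push 11': [11]
  After 'dup': [11, 11]
  After 'swap': [11, 11]
  After 'neg': [11, -11]
Program B final stack: [11, -11]
Same: no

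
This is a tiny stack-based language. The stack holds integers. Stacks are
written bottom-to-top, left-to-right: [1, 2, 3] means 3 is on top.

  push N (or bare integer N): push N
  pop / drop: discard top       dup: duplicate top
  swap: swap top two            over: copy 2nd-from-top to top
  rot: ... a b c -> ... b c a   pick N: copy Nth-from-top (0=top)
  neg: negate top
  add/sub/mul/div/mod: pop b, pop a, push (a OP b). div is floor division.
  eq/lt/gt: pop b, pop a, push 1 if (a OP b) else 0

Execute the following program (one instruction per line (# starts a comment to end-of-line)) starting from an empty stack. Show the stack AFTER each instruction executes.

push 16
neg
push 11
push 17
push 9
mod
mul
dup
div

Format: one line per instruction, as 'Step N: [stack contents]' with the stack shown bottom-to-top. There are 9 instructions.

Step 1: [16]
Step 2: [-16]
Step 3: [-16, 11]
Step 4: [-16, 11, 17]
Step 5: [-16, 11, 17, 9]
Step 6: [-16, 11, 8]
Step 7: [-16, 88]
Step 8: [-16, 88, 88]
Step 9: [-16, 1]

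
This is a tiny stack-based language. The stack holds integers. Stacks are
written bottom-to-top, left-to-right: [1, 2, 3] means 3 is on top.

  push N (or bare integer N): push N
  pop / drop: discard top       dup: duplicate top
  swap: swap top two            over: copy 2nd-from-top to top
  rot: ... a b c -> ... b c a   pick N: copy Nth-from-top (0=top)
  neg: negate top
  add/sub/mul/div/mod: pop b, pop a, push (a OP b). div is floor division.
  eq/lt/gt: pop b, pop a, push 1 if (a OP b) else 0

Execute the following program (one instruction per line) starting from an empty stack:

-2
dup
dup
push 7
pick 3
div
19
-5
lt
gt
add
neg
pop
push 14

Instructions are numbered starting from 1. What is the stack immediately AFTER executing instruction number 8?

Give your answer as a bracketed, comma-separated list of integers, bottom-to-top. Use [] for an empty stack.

Step 1 ('-2'): [-2]
Step 2 ('dup'): [-2, -2]
Step 3 ('dup'): [-2, -2, -2]
Step 4 ('push 7'): [-2, -2, -2, 7]
Step 5 ('pick 3'): [-2, -2, -2, 7, -2]
Step 6 ('div'): [-2, -2, -2, -4]
Step 7 ('19'): [-2, -2, -2, -4, 19]
Step 8 ('-5'): [-2, -2, -2, -4, 19, -5]

Answer: [-2, -2, -2, -4, 19, -5]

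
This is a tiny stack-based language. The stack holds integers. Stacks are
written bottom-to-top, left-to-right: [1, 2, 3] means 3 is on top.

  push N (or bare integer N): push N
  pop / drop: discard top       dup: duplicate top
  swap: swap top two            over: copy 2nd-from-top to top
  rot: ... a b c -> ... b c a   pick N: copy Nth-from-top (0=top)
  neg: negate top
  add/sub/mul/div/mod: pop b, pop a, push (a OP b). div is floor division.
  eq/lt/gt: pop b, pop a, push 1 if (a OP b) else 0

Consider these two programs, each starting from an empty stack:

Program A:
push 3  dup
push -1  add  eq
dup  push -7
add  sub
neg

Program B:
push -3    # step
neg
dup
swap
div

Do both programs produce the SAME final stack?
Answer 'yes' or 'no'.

Answer: no

Derivation:
Program A trace:
  After 'push 3': [3]
  After 'dup': [3, 3]
  After 'push -1': [3, 3, -1]
  After 'add': [3, 2]
  After 'eq': [0]
  After 'dup': [0, 0]
  After 'push -7': [0, 0, -7]
  After 'add': [0, -7]
  After 'sub': [7]
  After 'neg': [-7]
Program A final stack: [-7]

Program B trace:
  After 'push -3': [-3]
  After 'neg': [3]
  After 'dup': [3, 3]
  After 'swap': [3, 3]
  After 'div': [1]
Program B final stack: [1]
Same: no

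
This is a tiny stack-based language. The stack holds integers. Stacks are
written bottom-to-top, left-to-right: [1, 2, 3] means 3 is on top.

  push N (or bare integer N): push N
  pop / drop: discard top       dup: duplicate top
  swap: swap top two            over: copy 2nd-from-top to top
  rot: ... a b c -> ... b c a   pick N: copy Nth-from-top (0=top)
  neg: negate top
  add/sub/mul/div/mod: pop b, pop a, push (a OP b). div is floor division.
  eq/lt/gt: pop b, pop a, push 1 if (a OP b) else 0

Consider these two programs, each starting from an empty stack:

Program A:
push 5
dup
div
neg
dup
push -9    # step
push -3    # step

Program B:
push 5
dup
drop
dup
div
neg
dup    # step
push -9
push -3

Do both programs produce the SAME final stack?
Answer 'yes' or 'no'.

Answer: yes

Derivation:
Program A trace:
  After 'push 5': [5]
  After 'dup': [5, 5]
  After 'div': [1]
  After 'neg': [-1]
  After 'dup': [-1, -1]
  After 'push -9': [-1, -1, -9]
  After 'push -3': [-1, -1, -9, -3]
Program A final stack: [-1, -1, -9, -3]

Program B trace:
  After 'push 5': [5]
  After 'dup': [5, 5]
  After 'drop': [5]
  After 'dup': [5, 5]
  After 'div': [1]
  After 'neg': [-1]
  After 'dup': [-1, -1]
  After 'push -9': [-1, -1, -9]
  After 'push -3': [-1, -1, -9, -3]
Program B final stack: [-1, -1, -9, -3]
Same: yes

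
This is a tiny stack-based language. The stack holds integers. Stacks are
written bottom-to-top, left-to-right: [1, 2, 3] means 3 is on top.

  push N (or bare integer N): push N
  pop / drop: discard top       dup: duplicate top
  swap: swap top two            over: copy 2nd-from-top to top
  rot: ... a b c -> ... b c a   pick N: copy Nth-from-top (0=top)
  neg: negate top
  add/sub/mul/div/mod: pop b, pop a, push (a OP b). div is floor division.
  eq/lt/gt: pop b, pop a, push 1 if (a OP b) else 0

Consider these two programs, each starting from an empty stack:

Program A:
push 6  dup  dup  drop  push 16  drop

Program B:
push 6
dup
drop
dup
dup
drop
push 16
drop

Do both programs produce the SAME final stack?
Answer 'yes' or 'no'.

Program A trace:
  After 'push 6': [6]
  After 'dup': [6, 6]
  After 'dup': [6, 6, 6]
  After 'drop': [6, 6]
  After 'push 16': [6, 6, 16]
  After 'drop': [6, 6]
Program A final stack: [6, 6]

Program B trace:
  After 'push 6': [6]
  After 'dup': [6, 6]
  After 'drop': [6]
  After 'dup': [6, 6]
  After 'dup': [6, 6, 6]
  After 'drop': [6, 6]
  After 'push 16': [6, 6, 16]
  After 'drop': [6, 6]
Program B final stack: [6, 6]
Same: yes

Answer: yes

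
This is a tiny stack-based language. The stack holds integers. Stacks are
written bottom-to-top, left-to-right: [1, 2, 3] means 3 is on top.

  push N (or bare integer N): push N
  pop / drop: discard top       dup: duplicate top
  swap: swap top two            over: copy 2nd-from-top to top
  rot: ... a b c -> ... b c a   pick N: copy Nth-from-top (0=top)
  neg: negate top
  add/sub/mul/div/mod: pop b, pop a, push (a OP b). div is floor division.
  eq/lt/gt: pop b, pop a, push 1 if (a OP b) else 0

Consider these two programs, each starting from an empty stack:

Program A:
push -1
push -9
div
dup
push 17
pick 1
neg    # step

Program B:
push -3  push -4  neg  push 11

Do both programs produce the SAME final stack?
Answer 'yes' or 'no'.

Answer: no

Derivation:
Program A trace:
  After 'push -1': [-1]
  After 'push -9': [-1, -9]
  After 'div': [0]
  After 'dup': [0, 0]
  After 'push 17': [0, 0, 17]
  After 'pick 1': [0, 0, 17, 0]
  After 'neg': [0, 0, 17, 0]
Program A final stack: [0, 0, 17, 0]

Program B trace:
  After 'push -3': [-3]
  After 'push -4': [-3, -4]
  After 'neg': [-3, 4]
  After 'push 11': [-3, 4, 11]
Program B final stack: [-3, 4, 11]
Same: no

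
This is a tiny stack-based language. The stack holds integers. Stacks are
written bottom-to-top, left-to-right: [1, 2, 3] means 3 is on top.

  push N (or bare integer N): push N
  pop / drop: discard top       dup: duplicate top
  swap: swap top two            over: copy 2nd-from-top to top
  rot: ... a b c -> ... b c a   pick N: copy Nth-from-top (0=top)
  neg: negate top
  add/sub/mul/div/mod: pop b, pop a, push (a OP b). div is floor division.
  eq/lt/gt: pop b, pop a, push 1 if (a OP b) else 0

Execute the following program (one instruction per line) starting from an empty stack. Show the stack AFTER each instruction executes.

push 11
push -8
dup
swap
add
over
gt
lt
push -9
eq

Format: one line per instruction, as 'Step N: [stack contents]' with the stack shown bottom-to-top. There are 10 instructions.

Step 1: [11]
Step 2: [11, -8]
Step 3: [11, -8, -8]
Step 4: [11, -8, -8]
Step 5: [11, -16]
Step 6: [11, -16, 11]
Step 7: [11, 0]
Step 8: [0]
Step 9: [0, -9]
Step 10: [0]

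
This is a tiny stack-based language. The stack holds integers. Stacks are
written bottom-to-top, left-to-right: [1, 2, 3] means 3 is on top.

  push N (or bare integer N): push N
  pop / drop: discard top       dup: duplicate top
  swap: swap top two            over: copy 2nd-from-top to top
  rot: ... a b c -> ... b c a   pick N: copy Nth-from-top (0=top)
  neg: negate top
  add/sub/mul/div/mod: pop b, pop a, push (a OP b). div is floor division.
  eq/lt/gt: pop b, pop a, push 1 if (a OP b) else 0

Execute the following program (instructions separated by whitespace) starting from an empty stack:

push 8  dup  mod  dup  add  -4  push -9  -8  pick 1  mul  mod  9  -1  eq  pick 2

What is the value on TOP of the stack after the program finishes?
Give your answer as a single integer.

After 'push 8': [8]
After 'dup': [8, 8]
After 'mod': [0]
After 'dup': [0, 0]
After 'add': [0]
After 'push -4': [0, -4]
After 'push -9': [0, -4, -9]
After 'push -8': [0, -4, -9, -8]
After 'pick 1': [0, -4, -9, -8, -9]
After 'mul': [0, -4, -9, 72]
After 'mod': [0, -4, 63]
After 'push 9': [0, -4, 63, 9]
After 'push -1': [0, -4, 63, 9, -1]
After 'eq': [0, -4, 63, 0]
After 'pick 2': [0, -4, 63, 0, -4]

Answer: -4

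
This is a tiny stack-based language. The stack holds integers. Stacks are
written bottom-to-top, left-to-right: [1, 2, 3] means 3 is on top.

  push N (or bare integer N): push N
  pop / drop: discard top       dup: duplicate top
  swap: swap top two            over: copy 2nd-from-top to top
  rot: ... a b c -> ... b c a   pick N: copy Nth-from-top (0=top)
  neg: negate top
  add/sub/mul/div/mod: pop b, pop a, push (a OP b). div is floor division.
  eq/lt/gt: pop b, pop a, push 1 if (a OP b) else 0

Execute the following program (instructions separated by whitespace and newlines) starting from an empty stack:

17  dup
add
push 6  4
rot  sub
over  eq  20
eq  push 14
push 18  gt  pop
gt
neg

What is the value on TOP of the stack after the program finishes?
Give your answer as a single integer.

Answer: -1

Derivation:
After 'push 17': [17]
After 'dup': [17, 17]
After 'add': [34]
After 'push 6': [34, 6]
After 'push 4': [34, 6, 4]
After 'rot': [6, 4, 34]
After 'sub': [6, -30]
After 'over': [6, -30, 6]
After 'eq': [6, 0]
After 'push 20': [6, 0, 20]
After 'eq': [6, 0]
After 'push 14': [6, 0, 14]
After 'push 18': [6, 0, 14, 18]
After 'gt': [6, 0, 0]
After 'pop': [6, 0]
After 'gt': [1]
After 'neg': [-1]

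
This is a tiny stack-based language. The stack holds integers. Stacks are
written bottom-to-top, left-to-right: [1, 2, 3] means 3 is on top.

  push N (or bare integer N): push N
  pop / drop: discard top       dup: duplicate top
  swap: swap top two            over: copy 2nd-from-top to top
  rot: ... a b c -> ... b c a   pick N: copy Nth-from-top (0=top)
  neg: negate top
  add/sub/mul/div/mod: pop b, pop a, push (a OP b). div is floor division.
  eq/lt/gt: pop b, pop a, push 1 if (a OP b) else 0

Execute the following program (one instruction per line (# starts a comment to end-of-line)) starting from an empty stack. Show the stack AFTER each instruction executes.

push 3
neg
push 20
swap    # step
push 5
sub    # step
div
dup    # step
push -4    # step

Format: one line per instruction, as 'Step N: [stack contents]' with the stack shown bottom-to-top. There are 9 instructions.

Step 1: [3]
Step 2: [-3]
Step 3: [-3, 20]
Step 4: [20, -3]
Step 5: [20, -3, 5]
Step 6: [20, -8]
Step 7: [-3]
Step 8: [-3, -3]
Step 9: [-3, -3, -4]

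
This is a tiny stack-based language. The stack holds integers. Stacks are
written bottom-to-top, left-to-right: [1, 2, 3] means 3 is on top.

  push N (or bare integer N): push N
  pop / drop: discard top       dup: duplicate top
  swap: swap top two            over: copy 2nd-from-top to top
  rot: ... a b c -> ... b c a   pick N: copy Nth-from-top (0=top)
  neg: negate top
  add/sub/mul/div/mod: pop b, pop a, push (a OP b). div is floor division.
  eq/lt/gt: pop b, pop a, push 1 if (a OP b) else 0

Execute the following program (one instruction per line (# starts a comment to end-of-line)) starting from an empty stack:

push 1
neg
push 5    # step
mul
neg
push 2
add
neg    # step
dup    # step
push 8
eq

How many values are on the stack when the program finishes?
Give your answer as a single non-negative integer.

Answer: 2

Derivation:
After 'push 1': stack = [1] (depth 1)
After 'neg': stack = [-1] (depth 1)
After 'push 5': stack = [-1, 5] (depth 2)
After 'mul': stack = [-5] (depth 1)
After 'neg': stack = [5] (depth 1)
After 'push 2': stack = [5, 2] (depth 2)
After 'add': stack = [7] (depth 1)
After 'neg': stack = [-7] (depth 1)
After 'dup': stack = [-7, -7] (depth 2)
After 'push 8': stack = [-7, -7, 8] (depth 3)
After 'eq': stack = [-7, 0] (depth 2)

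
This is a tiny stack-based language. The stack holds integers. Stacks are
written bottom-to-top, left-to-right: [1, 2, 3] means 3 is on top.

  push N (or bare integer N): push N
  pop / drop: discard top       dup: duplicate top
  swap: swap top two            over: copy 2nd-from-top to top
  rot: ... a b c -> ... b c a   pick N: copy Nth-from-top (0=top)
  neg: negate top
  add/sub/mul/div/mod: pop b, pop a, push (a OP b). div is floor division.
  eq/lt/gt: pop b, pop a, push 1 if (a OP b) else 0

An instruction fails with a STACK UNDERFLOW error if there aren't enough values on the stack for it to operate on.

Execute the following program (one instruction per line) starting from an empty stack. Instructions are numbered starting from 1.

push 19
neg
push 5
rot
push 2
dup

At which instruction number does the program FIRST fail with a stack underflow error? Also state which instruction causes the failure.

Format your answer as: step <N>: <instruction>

Step 1 ('push 19'): stack = [19], depth = 1
Step 2 ('neg'): stack = [-19], depth = 1
Step 3 ('push 5'): stack = [-19, 5], depth = 2
Step 4 ('rot'): needs 3 value(s) but depth is 2 — STACK UNDERFLOW

Answer: step 4: rot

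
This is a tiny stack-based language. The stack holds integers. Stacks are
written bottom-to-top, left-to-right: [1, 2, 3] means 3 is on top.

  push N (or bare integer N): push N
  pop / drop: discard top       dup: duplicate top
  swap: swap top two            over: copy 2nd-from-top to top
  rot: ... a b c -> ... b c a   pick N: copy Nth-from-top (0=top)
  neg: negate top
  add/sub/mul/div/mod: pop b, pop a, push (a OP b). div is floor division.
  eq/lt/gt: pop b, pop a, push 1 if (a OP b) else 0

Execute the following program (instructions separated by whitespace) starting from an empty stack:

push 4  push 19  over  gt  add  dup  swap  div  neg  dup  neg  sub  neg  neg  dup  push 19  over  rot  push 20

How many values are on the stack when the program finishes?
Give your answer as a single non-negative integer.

After 'push 4': stack = [4] (depth 1)
After 'push 19': stack = [4, 19] (depth 2)
After 'over': stack = [4, 19, 4] (depth 3)
After 'gt': stack = [4, 1] (depth 2)
After 'add': stack = [5] (depth 1)
After 'dup': stack = [5, 5] (depth 2)
After 'swap': stack = [5, 5] (depth 2)
After 'div': stack = [1] (depth 1)
After 'neg': stack = [-1] (depth 1)
After 'dup': stack = [-1, -1] (depth 2)
After 'neg': stack = [-1, 1] (depth 2)
After 'sub': stack = [-2] (depth 1)
After 'neg': stack = [2] (depth 1)
After 'neg': stack = [-2] (depth 1)
After 'dup': stack = [-2, -2] (depth 2)
After 'push 19': stack = [-2, -2, 19] (depth 3)
After 'over': stack = [-2, -2, 19, -2] (depth 4)
After 'rot': stack = [-2, 19, -2, -2] (depth 4)
After 'push 20': stack = [-2, 19, -2, -2, 20] (depth 5)

Answer: 5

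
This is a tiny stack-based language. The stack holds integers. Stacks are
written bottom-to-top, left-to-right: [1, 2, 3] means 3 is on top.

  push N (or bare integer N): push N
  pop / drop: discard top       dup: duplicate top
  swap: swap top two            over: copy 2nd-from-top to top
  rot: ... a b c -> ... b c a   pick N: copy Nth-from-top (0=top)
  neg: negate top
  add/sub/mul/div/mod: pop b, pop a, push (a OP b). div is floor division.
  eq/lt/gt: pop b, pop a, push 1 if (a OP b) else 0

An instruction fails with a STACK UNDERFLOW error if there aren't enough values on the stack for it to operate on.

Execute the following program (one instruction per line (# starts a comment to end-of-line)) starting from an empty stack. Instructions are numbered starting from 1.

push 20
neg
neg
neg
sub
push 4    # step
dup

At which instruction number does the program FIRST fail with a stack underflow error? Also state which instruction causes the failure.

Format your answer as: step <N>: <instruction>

Step 1 ('push 20'): stack = [20], depth = 1
Step 2 ('neg'): stack = [-20], depth = 1
Step 3 ('neg'): stack = [20], depth = 1
Step 4 ('neg'): stack = [-20], depth = 1
Step 5 ('sub'): needs 2 value(s) but depth is 1 — STACK UNDERFLOW

Answer: step 5: sub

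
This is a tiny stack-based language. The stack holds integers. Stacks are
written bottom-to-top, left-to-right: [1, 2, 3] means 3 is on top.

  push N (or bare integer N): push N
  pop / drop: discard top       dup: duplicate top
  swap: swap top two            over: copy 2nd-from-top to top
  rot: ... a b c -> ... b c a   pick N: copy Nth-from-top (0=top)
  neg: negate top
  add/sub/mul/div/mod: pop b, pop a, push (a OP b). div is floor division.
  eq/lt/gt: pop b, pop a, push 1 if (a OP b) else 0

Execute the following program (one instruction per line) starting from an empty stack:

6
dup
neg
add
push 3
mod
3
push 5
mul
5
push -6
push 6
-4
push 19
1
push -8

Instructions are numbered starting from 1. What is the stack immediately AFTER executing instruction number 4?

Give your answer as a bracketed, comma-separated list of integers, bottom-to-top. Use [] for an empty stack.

Answer: [0]

Derivation:
Step 1 ('6'): [6]
Step 2 ('dup'): [6, 6]
Step 3 ('neg'): [6, -6]
Step 4 ('add'): [0]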